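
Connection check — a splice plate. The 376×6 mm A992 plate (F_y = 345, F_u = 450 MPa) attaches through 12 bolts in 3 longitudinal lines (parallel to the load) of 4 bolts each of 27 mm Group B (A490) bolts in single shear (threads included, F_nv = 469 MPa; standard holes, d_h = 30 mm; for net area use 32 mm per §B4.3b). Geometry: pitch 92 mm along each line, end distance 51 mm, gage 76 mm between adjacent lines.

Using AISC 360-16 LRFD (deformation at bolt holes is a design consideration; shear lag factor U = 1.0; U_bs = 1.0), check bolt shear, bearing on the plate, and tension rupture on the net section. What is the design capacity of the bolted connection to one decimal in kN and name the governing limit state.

Bolt shear: A_b = π(27)²/4 = 572.56 mm². φR_n = 0.75 × 469 × 572.56 × 12 × 1 = 2416.8 kN.
Bearing (6 mm plate, F_u = 450 MPa): end bolts L_c = 51 − 30/2 = 36, R_n = min(1.2×36×6×450, 2.4×27×6×450) = 116.64 kN/bolt; interior L_c = 92 − 30 = 62, R_n = 174.96 kN/bolt. φR_n = 0.75 × (3×116.64 + 9×174.96) = 1443.4 kN.
Tension rupture (net): A_n = (376 − 3×32)×6 = 1680 mm² (U = 1.0, A_e = A_n). φR_n = 0.75 × 450 × 1680 = 567.0 kN.
Governing: min(2416.8, 1443.4, 567.0) = 567.0 kN → net-section rupture.

567.0 kN (net-section rupture governs)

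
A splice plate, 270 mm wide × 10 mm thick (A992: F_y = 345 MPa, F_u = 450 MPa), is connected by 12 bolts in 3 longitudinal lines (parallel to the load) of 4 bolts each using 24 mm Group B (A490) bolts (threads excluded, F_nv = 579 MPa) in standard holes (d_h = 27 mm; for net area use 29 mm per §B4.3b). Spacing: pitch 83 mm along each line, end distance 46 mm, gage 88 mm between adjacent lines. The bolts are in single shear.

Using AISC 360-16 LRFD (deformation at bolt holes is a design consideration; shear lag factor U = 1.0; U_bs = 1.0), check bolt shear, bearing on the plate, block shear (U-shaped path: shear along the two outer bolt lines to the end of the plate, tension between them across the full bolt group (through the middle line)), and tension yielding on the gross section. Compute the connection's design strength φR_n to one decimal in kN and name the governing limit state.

838.4 kN (gross-section yield governs)

Bolt shear: A_b = π(24)²/4 = 452.39 mm². φR_n = 0.75 × 579 × 452.39 × 12 × 1 = 2357.4 kN.
Bearing (10 mm plate, F_u = 450 MPa): end bolts L_c = 46 − 27/2 = 32.5, R_n = min(1.2×32.5×10×450, 2.4×24×10×450) = 175.5 kN/bolt; interior L_c = 83 − 27 = 56, R_n = 259.2 kN/bolt. φR_n = 0.75 × (3×175.5 + 9×259.2) = 2144.5 kN.
Block shear: shear path 2×[46+3×83] = 2×295 mm, A_gv = 5900, A_nv = 2×(295 − 3.5×29)×10 = 3870 mm²; tension across gage: (176 − 2×29)×10 = 1180 mm². R_n = min(0.6×450×3870, 0.6×345×5900) + 1.0×450×1180 = min(1044.9, 1221.3) + 531 = 1575.9 kN. φR_n = 0.75 × 1575.9 = 1181.9 kN.
Tension yield (gross): A_g = 270×10 = 2700 mm². φR_n = 0.90 × 345 × 2700 = 838.4 kN.
Governing: min(2357.4, 2144.5, 1181.9, 838.4) = 838.4 kN → gross-section yield.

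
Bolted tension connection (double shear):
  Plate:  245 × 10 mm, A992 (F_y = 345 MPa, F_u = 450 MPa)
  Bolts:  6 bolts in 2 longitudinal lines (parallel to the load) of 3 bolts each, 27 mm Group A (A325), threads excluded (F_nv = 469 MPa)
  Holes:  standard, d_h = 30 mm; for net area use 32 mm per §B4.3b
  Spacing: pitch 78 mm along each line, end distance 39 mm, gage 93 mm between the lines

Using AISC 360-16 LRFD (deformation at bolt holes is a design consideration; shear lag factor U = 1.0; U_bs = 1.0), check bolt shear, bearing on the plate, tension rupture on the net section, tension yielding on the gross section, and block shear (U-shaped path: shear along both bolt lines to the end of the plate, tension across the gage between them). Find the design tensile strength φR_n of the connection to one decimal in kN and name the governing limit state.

Bolt shear: A_b = π(27)²/4 = 572.56 mm². φR_n = 0.75 × 469 × 572.56 × 6 × 2 = 2416.8 kN.
Bearing (10 mm plate, F_u = 450 MPa): end bolts L_c = 39 − 30/2 = 24, R_n = min(1.2×24×10×450, 2.4×27×10×450) = 129.6 kN/bolt; interior L_c = 78 − 30 = 48, R_n = 259.2 kN/bolt. φR_n = 0.75 × (2×129.6 + 4×259.2) = 972.0 kN.
Tension rupture (net): A_n = (245 − 2×32)×10 = 1810 mm² (U = 1.0, A_e = A_n). φR_n = 0.75 × 450 × 1810 = 610.9 kN.
Tension yield (gross): A_g = 245×10 = 2450 mm². φR_n = 0.90 × 345 × 2450 = 760.7 kN.
Block shear: shear path 2×[39+2×78] = 2×195 mm, A_gv = 3900, A_nv = 2×(195 − 2.5×32)×10 = 2300 mm²; tension across gage: (93 − 1×32)×10 = 610 mm². R_n = min(0.6×450×2300, 0.6×345×3900) + 1.0×450×610 = min(621, 807.3) + 274.5 = 895.5 kN. φR_n = 0.75 × 895.5 = 671.6 kN.
Governing: min(2416.8, 972.0, 610.9, 760.7, 671.6) = 610.9 kN → net-section rupture.

610.9 kN (net-section rupture governs)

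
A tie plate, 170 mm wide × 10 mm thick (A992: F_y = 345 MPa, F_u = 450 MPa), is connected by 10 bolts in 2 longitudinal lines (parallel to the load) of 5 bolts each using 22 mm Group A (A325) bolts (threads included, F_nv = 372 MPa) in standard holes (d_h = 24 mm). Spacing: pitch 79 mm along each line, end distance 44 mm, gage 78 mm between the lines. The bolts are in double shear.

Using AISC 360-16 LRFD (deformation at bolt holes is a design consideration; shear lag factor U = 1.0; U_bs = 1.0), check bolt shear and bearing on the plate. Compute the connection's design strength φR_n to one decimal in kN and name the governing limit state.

1684.8 kN (bearing governs)

Bolt shear: A_b = π(22)²/4 = 380.13 mm². φR_n = 0.75 × 372 × 380.13 × 10 × 2 = 2121.1 kN.
Bearing (10 mm plate, F_u = 450 MPa): end bolts L_c = 44 − 24/2 = 32, R_n = min(1.2×32×10×450, 2.4×22×10×450) = 172.8 kN/bolt; interior L_c = 79 − 24 = 55, R_n = 237.6 kN/bolt. φR_n = 0.75 × (2×172.8 + 8×237.6) = 1684.8 kN.
Governing: min(2121.1, 1684.8) = 1684.8 kN → bearing.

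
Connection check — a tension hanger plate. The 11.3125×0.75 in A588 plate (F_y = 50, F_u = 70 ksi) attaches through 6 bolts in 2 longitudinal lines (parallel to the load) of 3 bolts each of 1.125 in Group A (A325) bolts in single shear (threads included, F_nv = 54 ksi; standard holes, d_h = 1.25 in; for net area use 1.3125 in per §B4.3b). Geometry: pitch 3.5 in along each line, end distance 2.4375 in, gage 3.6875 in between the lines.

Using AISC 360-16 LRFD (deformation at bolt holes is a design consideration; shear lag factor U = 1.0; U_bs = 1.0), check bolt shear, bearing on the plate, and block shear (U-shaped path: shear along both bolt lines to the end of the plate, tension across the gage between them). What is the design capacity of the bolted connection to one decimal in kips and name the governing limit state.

241.5 kips (bolt shear governs)

Bolt shear: A_b = π(1.125)²/4 = 0.99402 in². φR_n = 0.75 × 54 × 0.99402 × 6 × 1 = 241.5 kips.
Bearing (0.75 in plate, F_u = 70 ksi): end bolts L_c = 2.4375 − 1.25/2 = 1.8125, R_n = min(1.2×1.8125×0.75×70, 2.4×1.125×0.75×70) = 114.19 kips/bolt; interior L_c = 3.5 − 1.25 = 2.25, R_n = 141.75 kips/bolt. φR_n = 0.75 × (2×114.19 + 4×141.75) = 596.5 kips.
Block shear: shear path 2×[2.4375+2×3.5] = 2×9.4375 in, A_gv = 14.156, A_nv = 2×(9.4375 − 2.5×1.3125)×0.75 = 9.2344 in²; tension across gage: (3.6875 − 1×1.3125)×0.75 = 1.7813 in². R_n = min(0.6×70×9.2344, 0.6×50×14.156) + 1.0×70×1.7813 = min(387.84, 424.68) + 124.69 = 512.53 kips. φR_n = 0.75 × 512.53 = 384.4 kips.
Governing: min(241.5, 596.5, 384.4) = 241.5 kips → bolt shear.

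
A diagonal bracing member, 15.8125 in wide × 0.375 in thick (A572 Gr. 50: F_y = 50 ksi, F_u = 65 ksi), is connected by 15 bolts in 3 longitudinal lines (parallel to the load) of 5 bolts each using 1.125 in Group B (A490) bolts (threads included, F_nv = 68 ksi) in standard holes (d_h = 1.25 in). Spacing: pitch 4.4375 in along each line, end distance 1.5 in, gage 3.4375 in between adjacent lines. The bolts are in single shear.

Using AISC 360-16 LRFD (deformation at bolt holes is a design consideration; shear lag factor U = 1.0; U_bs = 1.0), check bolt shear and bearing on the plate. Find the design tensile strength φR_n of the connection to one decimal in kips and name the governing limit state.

Bolt shear: A_b = π(1.125)²/4 = 0.99402 in². φR_n = 0.75 × 68 × 0.99402 × 15 × 1 = 760.4 kips.
Bearing (0.375 in plate, F_u = 65 ksi): end bolts L_c = 1.5 − 1.25/2 = 0.875, R_n = min(1.2×0.875×0.375×65, 2.4×1.125×0.375×65) = 25.594 kips/bolt; interior L_c = 4.4375 − 1.25 = 3.1875, R_n = 65.813 kips/bolt. φR_n = 0.75 × (3×25.594 + 12×65.813) = 649.9 kips.
Governing: min(760.4, 649.9) = 649.9 kips → bearing.

649.9 kips (bearing governs)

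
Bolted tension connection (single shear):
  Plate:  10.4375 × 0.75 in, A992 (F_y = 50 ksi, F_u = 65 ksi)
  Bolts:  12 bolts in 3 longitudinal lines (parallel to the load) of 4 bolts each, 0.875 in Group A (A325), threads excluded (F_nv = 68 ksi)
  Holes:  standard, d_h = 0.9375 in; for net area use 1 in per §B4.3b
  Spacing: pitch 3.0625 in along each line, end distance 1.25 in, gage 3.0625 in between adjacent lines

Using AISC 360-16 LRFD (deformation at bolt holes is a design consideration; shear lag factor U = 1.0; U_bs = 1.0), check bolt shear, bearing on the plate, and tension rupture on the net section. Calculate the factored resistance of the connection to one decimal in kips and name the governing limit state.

271.9 kips (net-section rupture governs)

Bolt shear: A_b = π(0.875)²/4 = 0.60132 in². φR_n = 0.75 × 68 × 0.60132 × 12 × 1 = 368.0 kips.
Bearing (0.75 in plate, F_u = 65 ksi): end bolts L_c = 1.25 − 0.9375/2 = 0.78125, R_n = min(1.2×0.78125×0.75×65, 2.4×0.875×0.75×65) = 45.703 kips/bolt; interior L_c = 3.0625 − 0.9375 = 2.125, R_n = 102.38 kips/bolt. φR_n = 0.75 × (3×45.703 + 9×102.38) = 793.9 kips.
Tension rupture (net): A_n = (10.4375 − 3×1)×0.75 = 5.5781 in² (U = 1.0, A_e = A_n). φR_n = 0.75 × 65 × 5.5781 = 271.9 kips.
Governing: min(368.0, 793.9, 271.9) = 271.9 kips → net-section rupture.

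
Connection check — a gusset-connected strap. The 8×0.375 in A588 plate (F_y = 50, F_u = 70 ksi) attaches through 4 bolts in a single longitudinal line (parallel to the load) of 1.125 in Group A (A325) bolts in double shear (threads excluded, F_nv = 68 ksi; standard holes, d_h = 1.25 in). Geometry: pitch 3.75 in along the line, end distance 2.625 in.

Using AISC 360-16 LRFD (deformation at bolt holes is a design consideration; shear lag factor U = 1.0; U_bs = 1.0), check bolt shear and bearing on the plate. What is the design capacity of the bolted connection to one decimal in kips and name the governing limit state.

Bolt shear: A_b = π(1.125)²/4 = 0.99402 in². φR_n = 0.75 × 68 × 0.99402 × 4 × 2 = 405.6 kips.
Bearing (0.375 in plate, F_u = 70 ksi): end bolts L_c = 2.625 − 1.25/2 = 2, R_n = min(1.2×2×0.375×70, 2.4×1.125×0.375×70) = 63 kips/bolt; interior L_c = 3.75 − 1.25 = 2.5, R_n = 70.875 kips/bolt. φR_n = 0.75 × (1×63 + 3×70.875) = 206.7 kips.
Governing: min(405.6, 206.7) = 206.7 kips → bearing.

206.7 kips (bearing governs)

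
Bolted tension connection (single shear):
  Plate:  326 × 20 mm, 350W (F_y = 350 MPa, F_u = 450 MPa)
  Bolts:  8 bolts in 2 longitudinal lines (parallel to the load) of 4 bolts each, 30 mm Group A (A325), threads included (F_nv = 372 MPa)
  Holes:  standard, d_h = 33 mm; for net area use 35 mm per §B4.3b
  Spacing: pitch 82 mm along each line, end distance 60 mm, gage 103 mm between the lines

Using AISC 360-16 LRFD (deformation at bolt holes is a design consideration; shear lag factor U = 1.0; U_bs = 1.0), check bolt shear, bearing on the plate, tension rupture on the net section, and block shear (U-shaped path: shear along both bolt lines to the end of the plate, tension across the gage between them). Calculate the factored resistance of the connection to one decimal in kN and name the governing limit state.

Bolt shear: A_b = π(30)²/4 = 706.86 mm². φR_n = 0.75 × 372 × 706.86 × 8 × 1 = 1577.7 kN.
Bearing (20 mm plate, F_u = 450 MPa): end bolts L_c = 60 − 33/2 = 43.5, R_n = min(1.2×43.5×20×450, 2.4×30×20×450) = 469.8 kN/bolt; interior L_c = 82 − 33 = 49, R_n = 529.2 kN/bolt. φR_n = 0.75 × (2×469.8 + 6×529.2) = 3086.1 kN.
Tension rupture (net): A_n = (326 − 2×35)×20 = 5120 mm² (U = 1.0, A_e = A_n). φR_n = 0.75 × 450 × 5120 = 1728.0 kN.
Block shear: shear path 2×[60+3×82] = 2×306 mm, A_gv = 12240, A_nv = 2×(306 − 3.5×35)×20 = 7340 mm²; tension across gage: (103 − 1×35)×20 = 1360 mm². R_n = min(0.6×450×7340, 0.6×350×12240) + 1.0×450×1360 = min(1981.8, 2570.4) + 612 = 2593.8 kN. φR_n = 0.75 × 2593.8 = 1945.4 kN.
Governing: min(1577.7, 3086.1, 1728.0, 1945.4) = 1577.7 kN → bolt shear.

1577.7 kN (bolt shear governs)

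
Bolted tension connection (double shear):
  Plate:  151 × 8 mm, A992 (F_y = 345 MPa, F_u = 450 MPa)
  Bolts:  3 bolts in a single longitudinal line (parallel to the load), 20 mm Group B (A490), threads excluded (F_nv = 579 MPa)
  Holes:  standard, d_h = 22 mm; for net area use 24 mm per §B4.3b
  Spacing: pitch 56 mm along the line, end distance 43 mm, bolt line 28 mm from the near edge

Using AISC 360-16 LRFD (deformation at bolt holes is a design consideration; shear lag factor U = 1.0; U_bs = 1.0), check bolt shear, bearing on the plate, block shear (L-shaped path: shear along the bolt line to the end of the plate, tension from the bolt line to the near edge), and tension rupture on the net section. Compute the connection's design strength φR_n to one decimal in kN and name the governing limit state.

197.1 kN (block shear governs)

Bolt shear: A_b = π(20)²/4 = 314.16 mm². φR_n = 0.75 × 579 × 314.16 × 3 × 2 = 818.5 kN.
Bearing (8 mm plate, F_u = 450 MPa): end bolts L_c = 43 − 22/2 = 32, R_n = min(1.2×32×8×450, 2.4×20×8×450) = 138.24 kN/bolt; interior L_c = 56 − 22 = 34, R_n = 146.88 kN/bolt. φR_n = 0.75 × (1×138.24 + 2×146.88) = 324.0 kN.
Block shear: shear path 1×[43+2×56] = 1×155 mm, A_gv = 1240, A_nv = 1×(155 − 2.5×24)×8 = 760 mm²; tension to near edge: (28 − 0.5×24)×8 = 128 mm². R_n = min(0.6×450×760, 0.6×345×1240) + 1.0×450×128 = min(205.2, 256.68) + 57.6 = 262.8 kN. φR_n = 0.75 × 262.8 = 197.1 kN.
Tension rupture (net): A_n = (151 − 1×24)×8 = 1016 mm² (U = 1.0, A_e = A_n). φR_n = 0.75 × 450 × 1016 = 342.9 kN.
Governing: min(818.5, 324.0, 197.1, 342.9) = 197.1 kN → block shear.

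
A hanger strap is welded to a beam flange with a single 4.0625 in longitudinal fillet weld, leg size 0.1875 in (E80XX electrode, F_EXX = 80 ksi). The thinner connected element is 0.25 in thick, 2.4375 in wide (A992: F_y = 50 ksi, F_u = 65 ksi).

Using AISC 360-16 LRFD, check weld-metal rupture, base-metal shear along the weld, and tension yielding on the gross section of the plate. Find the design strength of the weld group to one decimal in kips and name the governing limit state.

19.4 kips (weld metal governs)

Weld metal: throat = 0.707×0.1875 = 0.13256 in, L = 4.0625 in. φR_n = 0.75 × 0.6 × 80 × 0.13256 × 4.0625 = 19.4 kips.
Base metal shear (0.25 in plate): yield φR_n = 1.0×0.6×50×0.25×4.0625 = 30.5 kips; rupture φR_n = 0.75×0.6×65×0.25×4.0625 = 29.7 kips; take 29.7 kips (rupture).
Tension yield (gross): A_g = 2.4375×0.25 = 0.60938 in². φR_n = 0.90 × 50 × 0.60938 = 27.4 kips.
Governing: min(19.4, 29.7, 27.4) = 19.4 kips → weld metal.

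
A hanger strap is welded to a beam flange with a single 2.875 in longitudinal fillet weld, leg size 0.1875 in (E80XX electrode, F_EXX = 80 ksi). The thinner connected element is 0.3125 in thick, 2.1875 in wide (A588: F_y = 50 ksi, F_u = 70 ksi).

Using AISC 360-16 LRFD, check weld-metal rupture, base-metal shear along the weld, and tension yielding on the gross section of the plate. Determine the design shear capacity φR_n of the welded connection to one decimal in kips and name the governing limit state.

Weld metal: throat = 0.707×0.1875 = 0.13256 in, L = 2.875 in. φR_n = 0.75 × 0.6 × 80 × 0.13256 × 2.875 = 13.7 kips.
Base metal shear (0.3125 in plate): yield φR_n = 1.0×0.6×50×0.3125×2.875 = 27.0 kips; rupture φR_n = 0.75×0.6×70×0.3125×2.875 = 28.3 kips; take 27.0 kips (yield).
Tension yield (gross): A_g = 2.1875×0.3125 = 0.68359 in². φR_n = 0.90 × 50 × 0.68359 = 30.8 kips.
Governing: min(13.7, 27.0, 30.8) = 13.7 kips → weld metal.

13.7 kips (weld metal governs)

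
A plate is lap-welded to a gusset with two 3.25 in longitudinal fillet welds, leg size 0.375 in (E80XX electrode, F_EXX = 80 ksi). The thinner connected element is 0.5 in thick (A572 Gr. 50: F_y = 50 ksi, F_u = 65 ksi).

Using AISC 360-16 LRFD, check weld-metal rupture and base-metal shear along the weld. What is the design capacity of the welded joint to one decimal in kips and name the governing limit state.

62.0 kips (weld metal governs)

Weld metal: throat = 0.707×0.375 = 0.26513 in, L = 2×3.25 = 6.5 in. φR_n = 0.75 × 0.6 × 80 × 0.26513 × 6.5 = 62.0 kips.
Base metal shear (0.5 in plate): yield φR_n = 1.0×0.6×50×0.5×6.5 = 97.5 kips; rupture φR_n = 0.75×0.6×65×0.5×6.5 = 95.1 kips; take 95.1 kips (rupture).
Governing: min(62.0, 95.1) = 62.0 kips → weld metal.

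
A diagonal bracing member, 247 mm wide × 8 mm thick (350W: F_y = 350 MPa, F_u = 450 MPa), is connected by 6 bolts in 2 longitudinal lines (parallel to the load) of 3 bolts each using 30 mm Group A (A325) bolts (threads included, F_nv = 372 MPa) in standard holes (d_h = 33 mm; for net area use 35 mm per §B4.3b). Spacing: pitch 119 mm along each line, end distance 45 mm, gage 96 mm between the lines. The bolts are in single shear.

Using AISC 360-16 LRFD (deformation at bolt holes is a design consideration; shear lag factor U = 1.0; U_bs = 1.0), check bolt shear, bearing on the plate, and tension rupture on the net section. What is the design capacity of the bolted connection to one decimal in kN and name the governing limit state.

Bolt shear: A_b = π(30)²/4 = 706.86 mm². φR_n = 0.75 × 372 × 706.86 × 6 × 1 = 1183.3 kN.
Bearing (8 mm plate, F_u = 450 MPa): end bolts L_c = 45 − 33/2 = 28.5, R_n = min(1.2×28.5×8×450, 2.4×30×8×450) = 123.12 kN/bolt; interior L_c = 119 − 33 = 86, R_n = 259.2 kN/bolt. φR_n = 0.75 × (2×123.12 + 4×259.2) = 962.3 kN.
Tension rupture (net): A_n = (247 − 2×35)×8 = 1416 mm² (U = 1.0, A_e = A_n). φR_n = 0.75 × 450 × 1416 = 477.9 kN.
Governing: min(1183.3, 962.3, 477.9) = 477.9 kN → net-section rupture.

477.9 kN (net-section rupture governs)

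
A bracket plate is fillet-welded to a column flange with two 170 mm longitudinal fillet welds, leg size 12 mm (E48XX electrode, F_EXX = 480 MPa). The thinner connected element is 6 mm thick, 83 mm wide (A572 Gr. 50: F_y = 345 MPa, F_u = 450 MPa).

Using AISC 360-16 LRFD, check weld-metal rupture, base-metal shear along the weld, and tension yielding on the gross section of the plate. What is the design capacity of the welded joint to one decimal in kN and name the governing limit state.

Weld metal: throat = 0.707×12 = 8.484 mm, L = 2×170 = 340 mm. φR_n = 0.75 × 0.6 × 480 × 8.484 × 340 = 623.1 kN.
Base metal shear (6 mm plate): yield φR_n = 1.0×0.6×345×6×340 = 422.3 kN; rupture φR_n = 0.75×0.6×450×6×340 = 413.1 kN; take 413.1 kN (rupture).
Tension yield (gross): A_g = 83×6 = 498 mm². φR_n = 0.90 × 345 × 498 = 154.6 kN.
Governing: min(623.1, 413.1, 154.6) = 154.6 kN → gross-section yield.

154.6 kN (gross-section yield governs)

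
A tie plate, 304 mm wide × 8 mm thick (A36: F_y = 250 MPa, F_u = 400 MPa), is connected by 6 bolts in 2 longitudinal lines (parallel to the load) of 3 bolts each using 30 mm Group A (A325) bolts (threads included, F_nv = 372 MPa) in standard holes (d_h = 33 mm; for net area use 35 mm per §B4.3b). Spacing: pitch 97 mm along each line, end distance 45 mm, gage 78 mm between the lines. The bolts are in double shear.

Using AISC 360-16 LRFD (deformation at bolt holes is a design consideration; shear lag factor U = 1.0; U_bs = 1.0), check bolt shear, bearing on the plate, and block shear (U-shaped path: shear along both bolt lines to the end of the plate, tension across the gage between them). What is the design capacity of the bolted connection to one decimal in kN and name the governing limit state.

Bolt shear: A_b = π(30)²/4 = 706.86 mm². φR_n = 0.75 × 372 × 706.86 × 6 × 2 = 2366.6 kN.
Bearing (8 mm plate, F_u = 400 MPa): end bolts L_c = 45 − 33/2 = 28.5, R_n = min(1.2×28.5×8×400, 2.4×30×8×400) = 109.44 kN/bolt; interior L_c = 97 − 33 = 64, R_n = 230.4 kN/bolt. φR_n = 0.75 × (2×109.44 + 4×230.4) = 855.4 kN.
Block shear: shear path 2×[45+2×97] = 2×239 mm, A_gv = 3824, A_nv = 2×(239 − 2.5×35)×8 = 2424 mm²; tension across gage: (78 − 1×35)×8 = 344 mm². R_n = min(0.6×400×2424, 0.6×250×3824) + 1.0×400×344 = min(581.76, 573.6) + 137.6 = 711.2 kN. φR_n = 0.75 × 711.2 = 533.4 kN.
Governing: min(2366.6, 855.4, 533.4) = 533.4 kN → block shear.

533.4 kN (block shear governs)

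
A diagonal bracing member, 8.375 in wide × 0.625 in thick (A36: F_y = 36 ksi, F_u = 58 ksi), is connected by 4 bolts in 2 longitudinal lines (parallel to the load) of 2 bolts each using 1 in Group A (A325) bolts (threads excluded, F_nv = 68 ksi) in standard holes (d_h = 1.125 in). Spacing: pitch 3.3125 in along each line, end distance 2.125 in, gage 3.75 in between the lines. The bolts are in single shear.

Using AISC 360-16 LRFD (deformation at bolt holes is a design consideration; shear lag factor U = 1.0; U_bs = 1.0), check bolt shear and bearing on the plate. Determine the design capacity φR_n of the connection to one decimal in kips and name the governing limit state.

160.2 kips (bolt shear governs)

Bolt shear: A_b = π(1)²/4 = 0.7854 in². φR_n = 0.75 × 68 × 0.7854 × 4 × 1 = 160.2 kips.
Bearing (0.625 in plate, F_u = 58 ksi): end bolts L_c = 2.125 − 1.125/2 = 1.5625, R_n = min(1.2×1.5625×0.625×58, 2.4×1×0.625×58) = 67.969 kips/bolt; interior L_c = 3.3125 − 1.125 = 2.1875, R_n = 87 kips/bolt. φR_n = 0.75 × (2×67.969 + 2×87) = 232.5 kips.
Governing: min(160.2, 232.5) = 160.2 kips → bolt shear.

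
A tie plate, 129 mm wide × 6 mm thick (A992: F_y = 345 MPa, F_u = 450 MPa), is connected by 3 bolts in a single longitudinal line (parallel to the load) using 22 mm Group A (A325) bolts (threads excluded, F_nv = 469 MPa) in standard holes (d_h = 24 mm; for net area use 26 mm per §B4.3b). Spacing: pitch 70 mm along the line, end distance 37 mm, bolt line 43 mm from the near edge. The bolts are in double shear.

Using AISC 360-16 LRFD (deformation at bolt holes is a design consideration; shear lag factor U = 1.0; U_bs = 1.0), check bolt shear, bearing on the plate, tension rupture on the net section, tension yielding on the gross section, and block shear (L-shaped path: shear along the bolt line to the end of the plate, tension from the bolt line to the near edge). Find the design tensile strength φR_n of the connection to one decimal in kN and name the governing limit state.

Bolt shear: A_b = π(22)²/4 = 380.13 mm². φR_n = 0.75 × 469 × 380.13 × 3 × 2 = 802.3 kN.
Bearing (6 mm plate, F_u = 450 MPa): end bolts L_c = 37 − 24/2 = 25, R_n = min(1.2×25×6×450, 2.4×22×6×450) = 81 kN/bolt; interior L_c = 70 − 24 = 46, R_n = 142.56 kN/bolt. φR_n = 0.75 × (1×81 + 2×142.56) = 274.6 kN.
Tension rupture (net): A_n = (129 − 1×26)×6 = 618 mm² (U = 1.0, A_e = A_n). φR_n = 0.75 × 450 × 618 = 208.6 kN.
Tension yield (gross): A_g = 129×6 = 774 mm². φR_n = 0.90 × 345 × 774 = 240.3 kN.
Block shear: shear path 1×[37+2×70] = 1×177 mm, A_gv = 1062, A_nv = 1×(177 − 2.5×26)×6 = 672 mm²; tension to near edge: (43 − 0.5×26)×6 = 180 mm². R_n = min(0.6×450×672, 0.6×345×1062) + 1.0×450×180 = min(181.44, 219.83) + 81 = 262.44 kN. φR_n = 0.75 × 262.44 = 196.8 kN.
Governing: min(802.3, 274.6, 208.6, 240.3, 196.8) = 196.8 kN → block shear.

196.8 kN (block shear governs)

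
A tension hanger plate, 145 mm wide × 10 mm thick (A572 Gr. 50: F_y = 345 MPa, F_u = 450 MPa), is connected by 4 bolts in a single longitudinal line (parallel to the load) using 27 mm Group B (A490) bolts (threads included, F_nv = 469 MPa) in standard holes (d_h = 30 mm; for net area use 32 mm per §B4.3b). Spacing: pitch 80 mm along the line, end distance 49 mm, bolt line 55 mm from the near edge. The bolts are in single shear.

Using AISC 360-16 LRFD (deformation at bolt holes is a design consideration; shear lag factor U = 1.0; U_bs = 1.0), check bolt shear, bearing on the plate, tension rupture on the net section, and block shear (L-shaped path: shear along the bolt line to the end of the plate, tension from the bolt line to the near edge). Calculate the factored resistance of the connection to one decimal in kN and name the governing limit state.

Bolt shear: A_b = π(27)²/4 = 572.56 mm². φR_n = 0.75 × 469 × 572.56 × 4 × 1 = 805.6 kN.
Bearing (10 mm plate, F_u = 450 MPa): end bolts L_c = 49 − 30/2 = 34, R_n = min(1.2×34×10×450, 2.4×27×10×450) = 183.6 kN/bolt; interior L_c = 80 − 30 = 50, R_n = 270 kN/bolt. φR_n = 0.75 × (1×183.6 + 3×270) = 745.2 kN.
Tension rupture (net): A_n = (145 − 1×32)×10 = 1130 mm² (U = 1.0, A_e = A_n). φR_n = 0.75 × 450 × 1130 = 381.4 kN.
Block shear: shear path 1×[49+3×80] = 1×289 mm, A_gv = 2890, A_nv = 1×(289 − 3.5×32)×10 = 1770 mm²; tension to near edge: (55 − 0.5×32)×10 = 390 mm². R_n = min(0.6×450×1770, 0.6×345×2890) + 1.0×450×390 = min(477.9, 598.23) + 175.5 = 653.4 kN. φR_n = 0.75 × 653.4 = 490.1 kN.
Governing: min(805.6, 745.2, 381.4, 490.1) = 381.4 kN → net-section rupture.

381.4 kN (net-section rupture governs)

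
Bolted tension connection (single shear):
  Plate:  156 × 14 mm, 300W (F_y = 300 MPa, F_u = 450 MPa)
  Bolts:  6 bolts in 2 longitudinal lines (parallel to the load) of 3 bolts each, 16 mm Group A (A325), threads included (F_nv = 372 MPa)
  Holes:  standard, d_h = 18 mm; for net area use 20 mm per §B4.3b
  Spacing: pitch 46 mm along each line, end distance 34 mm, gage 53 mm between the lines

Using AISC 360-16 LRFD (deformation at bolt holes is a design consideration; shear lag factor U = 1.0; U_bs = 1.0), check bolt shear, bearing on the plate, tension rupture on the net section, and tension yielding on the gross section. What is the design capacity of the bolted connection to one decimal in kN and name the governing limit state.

336.6 kN (bolt shear governs)

Bolt shear: A_b = π(16)²/4 = 201.06 mm². φR_n = 0.75 × 372 × 201.06 × 6 × 1 = 336.6 kN.
Bearing (14 mm plate, F_u = 450 MPa): end bolts L_c = 34 − 18/2 = 25, R_n = min(1.2×25×14×450, 2.4×16×14×450) = 189 kN/bolt; interior L_c = 46 − 18 = 28, R_n = 211.68 kN/bolt. φR_n = 0.75 × (2×189 + 4×211.68) = 918.5 kN.
Tension rupture (net): A_n = (156 − 2×20)×14 = 1624 mm² (U = 1.0, A_e = A_n). φR_n = 0.75 × 450 × 1624 = 548.1 kN.
Tension yield (gross): A_g = 156×14 = 2184 mm². φR_n = 0.90 × 300 × 2184 = 589.7 kN.
Governing: min(336.6, 918.5, 548.1, 589.7) = 336.6 kN → bolt shear.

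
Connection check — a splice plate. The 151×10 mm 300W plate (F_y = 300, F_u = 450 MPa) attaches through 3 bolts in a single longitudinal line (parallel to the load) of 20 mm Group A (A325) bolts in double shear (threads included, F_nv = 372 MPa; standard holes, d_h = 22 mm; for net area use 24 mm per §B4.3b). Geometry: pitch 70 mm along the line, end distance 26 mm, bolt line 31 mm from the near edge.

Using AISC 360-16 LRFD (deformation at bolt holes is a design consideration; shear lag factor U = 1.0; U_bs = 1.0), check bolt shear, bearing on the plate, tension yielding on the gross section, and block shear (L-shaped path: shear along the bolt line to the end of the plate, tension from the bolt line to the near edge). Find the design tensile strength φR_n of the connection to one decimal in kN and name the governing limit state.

Bolt shear: A_b = π(20)²/4 = 314.16 mm². φR_n = 0.75 × 372 × 314.16 × 3 × 2 = 525.9 kN.
Bearing (10 mm plate, F_u = 450 MPa): end bolts L_c = 26 − 22/2 = 15, R_n = min(1.2×15×10×450, 2.4×20×10×450) = 81 kN/bolt; interior L_c = 70 − 22 = 48, R_n = 216 kN/bolt. φR_n = 0.75 × (1×81 + 2×216) = 384.8 kN.
Tension yield (gross): A_g = 151×10 = 1510 mm². φR_n = 0.90 × 300 × 1510 = 407.7 kN.
Block shear: shear path 1×[26+2×70] = 1×166 mm, A_gv = 1660, A_nv = 1×(166 − 2.5×24)×10 = 1060 mm²; tension to near edge: (31 − 0.5×24)×10 = 190 mm². R_n = min(0.6×450×1060, 0.6×300×1660) + 1.0×450×190 = min(286.2, 298.8) + 85.5 = 371.7 kN. φR_n = 0.75 × 371.7 = 278.8 kN.
Governing: min(525.9, 384.8, 407.7, 278.8) = 278.8 kN → block shear.

278.8 kN (block shear governs)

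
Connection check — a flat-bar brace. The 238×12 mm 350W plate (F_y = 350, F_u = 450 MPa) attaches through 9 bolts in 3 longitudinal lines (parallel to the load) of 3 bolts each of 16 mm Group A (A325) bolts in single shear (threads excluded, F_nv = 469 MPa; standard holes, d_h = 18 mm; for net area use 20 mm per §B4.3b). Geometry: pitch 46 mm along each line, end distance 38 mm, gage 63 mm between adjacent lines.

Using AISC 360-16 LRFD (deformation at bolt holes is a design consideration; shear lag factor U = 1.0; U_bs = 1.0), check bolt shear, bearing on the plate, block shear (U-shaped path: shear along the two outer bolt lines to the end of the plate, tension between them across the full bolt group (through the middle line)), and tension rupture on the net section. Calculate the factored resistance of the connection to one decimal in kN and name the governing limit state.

Bolt shear: A_b = π(16)²/4 = 201.06 mm². φR_n = 0.75 × 469 × 201.06 × 9 × 1 = 636.5 kN.
Bearing (12 mm plate, F_u = 450 MPa): end bolts L_c = 38 − 18/2 = 29, R_n = min(1.2×29×12×450, 2.4×16×12×450) = 187.92 kN/bolt; interior L_c = 46 − 18 = 28, R_n = 181.44 kN/bolt. φR_n = 0.75 × (3×187.92 + 6×181.44) = 1239.3 kN.
Block shear: shear path 2×[38+2×46] = 2×130 mm, A_gv = 3120, A_nv = 2×(130 − 2.5×20)×12 = 1920 mm²; tension across gage: (126 − 2×20)×12 = 1032 mm². R_n = min(0.6×450×1920, 0.6×350×3120) + 1.0×450×1032 = min(518.4, 655.2) + 464.4 = 982.8 kN. φR_n = 0.75 × 982.8 = 737.1 kN.
Tension rupture (net): A_n = (238 − 3×20)×12 = 2136 mm² (U = 1.0, A_e = A_n). φR_n = 0.75 × 450 × 2136 = 720.9 kN.
Governing: min(636.5, 1239.3, 737.1, 720.9) = 636.5 kN → bolt shear.

636.5 kN (bolt shear governs)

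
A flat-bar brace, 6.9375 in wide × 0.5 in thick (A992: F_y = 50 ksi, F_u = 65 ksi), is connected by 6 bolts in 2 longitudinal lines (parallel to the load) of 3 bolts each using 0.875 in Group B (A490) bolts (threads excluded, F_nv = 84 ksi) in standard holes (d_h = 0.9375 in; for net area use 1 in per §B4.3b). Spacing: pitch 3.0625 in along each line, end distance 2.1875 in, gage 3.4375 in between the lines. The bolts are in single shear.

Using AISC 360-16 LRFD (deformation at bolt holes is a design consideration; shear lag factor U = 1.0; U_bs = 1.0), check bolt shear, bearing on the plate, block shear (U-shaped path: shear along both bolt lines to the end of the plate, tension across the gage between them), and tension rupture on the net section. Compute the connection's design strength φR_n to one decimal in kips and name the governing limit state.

Bolt shear: A_b = π(0.875)²/4 = 0.60132 in². φR_n = 0.75 × 84 × 0.60132 × 6 × 1 = 227.3 kips.
Bearing (0.5 in plate, F_u = 65 ksi): end bolts L_c = 2.1875 − 0.9375/2 = 1.71875, R_n = min(1.2×1.71875×0.5×65, 2.4×0.875×0.5×65) = 67.031 kips/bolt; interior L_c = 3.0625 − 0.9375 = 2.125, R_n = 68.25 kips/bolt. φR_n = 0.75 × (2×67.031 + 4×68.25) = 305.3 kips.
Block shear: shear path 2×[2.1875+2×3.0625] = 2×8.3125 in, A_gv = 8.3125, A_nv = 2×(8.3125 − 2.5×1)×0.5 = 5.8125 in²; tension across gage: (3.4375 − 1×1)×0.5 = 1.2188 in². R_n = min(0.6×65×5.8125, 0.6×50×8.3125) + 1.0×65×1.2188 = min(226.69, 249.38) + 79.222 = 305.91 kips. φR_n = 0.75 × 305.91 = 229.4 kips.
Tension rupture (net): A_n = (6.9375 − 2×1)×0.5 = 2.4688 in² (U = 1.0, A_e = A_n). φR_n = 0.75 × 65 × 2.4688 = 120.4 kips.
Governing: min(227.3, 305.3, 229.4, 120.4) = 120.4 kips → net-section rupture.

120.4 kips (net-section rupture governs)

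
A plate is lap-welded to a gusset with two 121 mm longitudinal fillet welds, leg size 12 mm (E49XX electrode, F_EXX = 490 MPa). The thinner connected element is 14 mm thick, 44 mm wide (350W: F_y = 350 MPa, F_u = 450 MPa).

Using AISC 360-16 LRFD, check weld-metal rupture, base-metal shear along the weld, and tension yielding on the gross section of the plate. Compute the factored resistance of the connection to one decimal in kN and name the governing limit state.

194.0 kN (gross-section yield governs)

Weld metal: throat = 0.707×12 = 8.484 mm, L = 2×121 = 242 mm. φR_n = 0.75 × 0.6 × 490 × 8.484 × 242 = 452.7 kN.
Base metal shear (14 mm plate): yield φR_n = 1.0×0.6×350×14×242 = 711.5 kN; rupture φR_n = 0.75×0.6×450×14×242 = 686.1 kN; take 686.1 kN (rupture).
Tension yield (gross): A_g = 44×14 = 616 mm². φR_n = 0.90 × 350 × 616 = 194.0 kN.
Governing: min(452.7, 686.1, 194.0) = 194.0 kN → gross-section yield.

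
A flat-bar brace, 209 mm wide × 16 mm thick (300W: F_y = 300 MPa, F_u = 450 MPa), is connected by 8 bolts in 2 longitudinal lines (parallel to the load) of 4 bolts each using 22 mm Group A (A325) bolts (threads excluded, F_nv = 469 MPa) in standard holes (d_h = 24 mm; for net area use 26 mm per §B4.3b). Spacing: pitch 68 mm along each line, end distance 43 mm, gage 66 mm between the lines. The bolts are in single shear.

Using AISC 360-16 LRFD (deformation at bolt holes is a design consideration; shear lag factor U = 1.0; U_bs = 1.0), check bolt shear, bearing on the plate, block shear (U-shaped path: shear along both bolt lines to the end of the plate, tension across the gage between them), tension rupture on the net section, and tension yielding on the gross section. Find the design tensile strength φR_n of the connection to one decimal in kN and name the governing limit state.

Bolt shear: A_b = π(22)²/4 = 380.13 mm². φR_n = 0.75 × 469 × 380.13 × 8 × 1 = 1069.7 kN.
Bearing (16 mm plate, F_u = 450 MPa): end bolts L_c = 43 − 24/2 = 31, R_n = min(1.2×31×16×450, 2.4×22×16×450) = 267.84 kN/bolt; interior L_c = 68 − 24 = 44, R_n = 380.16 kN/bolt. φR_n = 0.75 × (2×267.84 + 6×380.16) = 2112.5 kN.
Block shear: shear path 2×[43+3×68] = 2×247 mm, A_gv = 7904, A_nv = 2×(247 − 3.5×26)×16 = 4992 mm²; tension across gage: (66 − 1×26)×16 = 640 mm². R_n = min(0.6×450×4992, 0.6×300×7904) + 1.0×450×640 = min(1347.8, 1422.7) + 288 = 1635.8 kN. φR_n = 0.75 × 1635.8 = 1226.9 kN.
Tension rupture (net): A_n = (209 − 2×26)×16 = 2512 mm² (U = 1.0, A_e = A_n). φR_n = 0.75 × 450 × 2512 = 847.8 kN.
Tension yield (gross): A_g = 209×16 = 3344 mm². φR_n = 0.90 × 300 × 3344 = 902.9 kN.
Governing: min(1069.7, 2112.5, 1226.9, 847.8, 902.9) = 847.8 kN → net-section rupture.

847.8 kN (net-section rupture governs)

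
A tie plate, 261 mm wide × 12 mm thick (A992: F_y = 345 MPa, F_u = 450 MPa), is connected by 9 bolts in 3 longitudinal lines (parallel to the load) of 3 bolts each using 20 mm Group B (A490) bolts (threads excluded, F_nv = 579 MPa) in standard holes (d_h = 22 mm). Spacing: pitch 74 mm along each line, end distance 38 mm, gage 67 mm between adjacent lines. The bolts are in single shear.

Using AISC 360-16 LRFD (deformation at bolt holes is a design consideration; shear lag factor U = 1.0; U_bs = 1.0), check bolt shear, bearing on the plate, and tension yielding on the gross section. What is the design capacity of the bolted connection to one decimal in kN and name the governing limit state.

972.5 kN (gross-section yield governs)

Bolt shear: A_b = π(20)²/4 = 314.16 mm². φR_n = 0.75 × 579 × 314.16 × 9 × 1 = 1227.8 kN.
Bearing (12 mm plate, F_u = 450 MPa): end bolts L_c = 38 − 22/2 = 27, R_n = min(1.2×27×12×450, 2.4×20×12×450) = 174.96 kN/bolt; interior L_c = 74 − 22 = 52, R_n = 259.2 kN/bolt. φR_n = 0.75 × (3×174.96 + 6×259.2) = 1560.1 kN.
Tension yield (gross): A_g = 261×12 = 3132 mm². φR_n = 0.90 × 345 × 3132 = 972.5 kN.
Governing: min(1227.8, 1560.1, 972.5) = 972.5 kN → gross-section yield.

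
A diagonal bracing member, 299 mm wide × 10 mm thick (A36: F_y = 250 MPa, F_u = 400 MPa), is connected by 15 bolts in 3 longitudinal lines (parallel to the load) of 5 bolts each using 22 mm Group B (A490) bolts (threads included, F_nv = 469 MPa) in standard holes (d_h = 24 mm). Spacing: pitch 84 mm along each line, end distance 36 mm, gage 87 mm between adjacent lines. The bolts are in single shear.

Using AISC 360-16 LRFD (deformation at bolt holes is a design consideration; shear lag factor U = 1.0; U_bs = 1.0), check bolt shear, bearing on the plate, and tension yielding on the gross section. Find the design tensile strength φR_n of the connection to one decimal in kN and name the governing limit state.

Bolt shear: A_b = π(22)²/4 = 380.13 mm². φR_n = 0.75 × 469 × 380.13 × 15 × 1 = 2005.7 kN.
Bearing (10 mm plate, F_u = 400 MPa): end bolts L_c = 36 − 24/2 = 24, R_n = min(1.2×24×10×400, 2.4×22×10×400) = 115.2 kN/bolt; interior L_c = 84 − 24 = 60, R_n = 211.2 kN/bolt. φR_n = 0.75 × (3×115.2 + 12×211.2) = 2160.0 kN.
Tension yield (gross): A_g = 299×10 = 2990 mm². φR_n = 0.90 × 250 × 2990 = 672.8 kN.
Governing: min(2005.7, 2160.0, 672.8) = 672.8 kN → gross-section yield.

672.8 kN (gross-section yield governs)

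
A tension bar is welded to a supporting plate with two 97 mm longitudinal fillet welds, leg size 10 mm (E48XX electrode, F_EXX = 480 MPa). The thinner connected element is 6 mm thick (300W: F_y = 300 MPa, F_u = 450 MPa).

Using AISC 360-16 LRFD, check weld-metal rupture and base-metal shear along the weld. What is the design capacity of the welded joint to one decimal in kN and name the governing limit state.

209.5 kN (base-metal shear governs)

Weld metal: throat = 0.707×10 = 7.07 mm, L = 2×97 = 194 mm. φR_n = 0.75 × 0.6 × 480 × 7.07 × 194 = 296.3 kN.
Base metal shear (6 mm plate): yield φR_n = 1.0×0.6×300×6×194 = 209.5 kN; rupture φR_n = 0.75×0.6×450×6×194 = 235.7 kN; take 209.5 kN (yield).
Governing: min(296.3, 209.5) = 209.5 kN → base-metal shear.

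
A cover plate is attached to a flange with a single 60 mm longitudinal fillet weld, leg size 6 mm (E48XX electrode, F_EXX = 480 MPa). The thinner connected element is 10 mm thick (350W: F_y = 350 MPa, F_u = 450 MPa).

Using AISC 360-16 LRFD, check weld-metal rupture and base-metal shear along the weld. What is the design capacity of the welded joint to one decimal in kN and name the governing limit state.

55.0 kN (weld metal governs)

Weld metal: throat = 0.707×6 = 4.242 mm, L = 60 mm. φR_n = 0.75 × 0.6 × 480 × 4.242 × 60 = 55.0 kN.
Base metal shear (10 mm plate): yield φR_n = 1.0×0.6×350×10×60 = 126.0 kN; rupture φR_n = 0.75×0.6×450×10×60 = 121.5 kN; take 121.5 kN (rupture).
Governing: min(55.0, 121.5) = 55.0 kN → weld metal.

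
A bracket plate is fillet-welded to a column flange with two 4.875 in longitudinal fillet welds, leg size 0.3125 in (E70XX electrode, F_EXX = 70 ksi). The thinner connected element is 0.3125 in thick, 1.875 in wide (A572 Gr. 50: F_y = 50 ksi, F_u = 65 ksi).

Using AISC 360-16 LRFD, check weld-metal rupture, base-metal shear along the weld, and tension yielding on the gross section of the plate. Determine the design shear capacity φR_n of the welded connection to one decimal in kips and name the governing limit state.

26.4 kips (gross-section yield governs)

Weld metal: throat = 0.707×0.3125 = 0.22094 in, L = 2×4.875 = 9.75 in. φR_n = 0.75 × 0.6 × 70 × 0.22094 × 9.75 = 67.9 kips.
Base metal shear (0.3125 in plate): yield φR_n = 1.0×0.6×50×0.3125×9.75 = 91.4 kips; rupture φR_n = 0.75×0.6×65×0.3125×9.75 = 89.1 kips; take 89.1 kips (rupture).
Tension yield (gross): A_g = 1.875×0.3125 = 0.58594 in². φR_n = 0.90 × 50 × 0.58594 = 26.4 kips.
Governing: min(67.9, 89.1, 26.4) = 26.4 kips → gross-section yield.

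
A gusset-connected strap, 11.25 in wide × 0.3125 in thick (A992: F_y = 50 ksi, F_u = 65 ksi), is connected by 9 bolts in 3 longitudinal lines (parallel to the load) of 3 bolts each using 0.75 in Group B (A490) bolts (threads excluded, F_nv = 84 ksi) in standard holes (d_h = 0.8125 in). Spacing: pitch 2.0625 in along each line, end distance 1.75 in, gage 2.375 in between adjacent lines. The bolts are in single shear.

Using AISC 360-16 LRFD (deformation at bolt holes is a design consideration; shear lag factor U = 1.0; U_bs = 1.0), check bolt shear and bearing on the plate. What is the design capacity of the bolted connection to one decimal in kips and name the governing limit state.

210.8 kips (bearing governs)

Bolt shear: A_b = π(0.75)²/4 = 0.44179 in². φR_n = 0.75 × 84 × 0.44179 × 9 × 1 = 250.5 kips.
Bearing (0.3125 in plate, F_u = 65 ksi): end bolts L_c = 1.75 − 0.8125/2 = 1.34375, R_n = min(1.2×1.34375×0.3125×65, 2.4×0.75×0.3125×65) = 32.754 kips/bolt; interior L_c = 2.0625 − 0.8125 = 1.25, R_n = 30.469 kips/bolt. φR_n = 0.75 × (3×32.754 + 6×30.469) = 210.8 kips.
Governing: min(250.5, 210.8) = 210.8 kips → bearing.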